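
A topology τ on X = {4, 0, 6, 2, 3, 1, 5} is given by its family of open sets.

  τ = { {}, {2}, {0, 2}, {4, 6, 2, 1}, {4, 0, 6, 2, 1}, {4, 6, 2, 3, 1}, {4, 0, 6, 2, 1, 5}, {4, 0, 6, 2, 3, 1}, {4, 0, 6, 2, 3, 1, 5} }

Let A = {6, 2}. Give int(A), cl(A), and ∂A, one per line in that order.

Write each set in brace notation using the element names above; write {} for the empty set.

opens ⊆ A: {}, {2}; union → int = {2}
complement {4, 0, 3, 1, 5}; its interior {}; cl(A) = X∖{} = {4, 0, 6, 2, 3, 1, 5}
boundary = {4, 0, 6, 2, 3, 1, 5} ∖ {2} = {4, 0, 6, 3, 1, 5}

int(A) = {2}
cl(A)  = {4, 0, 6, 2, 3, 1, 5}
∂A     = {4, 0, 6, 3, 1, 5}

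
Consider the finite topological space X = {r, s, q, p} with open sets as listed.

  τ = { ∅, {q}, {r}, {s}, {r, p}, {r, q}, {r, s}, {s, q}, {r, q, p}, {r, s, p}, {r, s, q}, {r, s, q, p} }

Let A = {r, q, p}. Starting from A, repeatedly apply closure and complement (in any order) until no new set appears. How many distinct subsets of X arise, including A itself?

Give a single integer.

2

closure: X∖int(X∖A) = X∖{s} = {r, q, p}
Let k=closure and c=complement:
  1. A     = {r, q, p}
  2. cA    = {s}
— saturated at 2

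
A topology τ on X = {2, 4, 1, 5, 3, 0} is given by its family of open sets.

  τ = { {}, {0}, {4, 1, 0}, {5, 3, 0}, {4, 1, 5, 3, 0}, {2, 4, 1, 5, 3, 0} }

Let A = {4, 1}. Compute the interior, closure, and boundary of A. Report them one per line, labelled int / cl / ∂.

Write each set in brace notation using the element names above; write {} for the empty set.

interior: largest open inside A is {} (from {})
cl via duality: int({2, 5, 3, 0}) = {5, 3, 0}, so X∖{5, 3, 0} = {2, 4, 1}
cl∖int = {2, 4, 1}

int(A) = {}
cl(A)  = {2, 4, 1}
∂A     = {2, 4, 1}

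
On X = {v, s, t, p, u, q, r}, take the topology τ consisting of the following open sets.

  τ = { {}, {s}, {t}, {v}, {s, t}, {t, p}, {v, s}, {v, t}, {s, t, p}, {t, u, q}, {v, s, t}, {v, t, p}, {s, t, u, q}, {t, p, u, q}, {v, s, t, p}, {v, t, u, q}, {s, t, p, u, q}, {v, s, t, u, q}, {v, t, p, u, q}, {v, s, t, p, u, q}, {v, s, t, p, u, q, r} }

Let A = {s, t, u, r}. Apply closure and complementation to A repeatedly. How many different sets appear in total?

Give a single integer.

closure: X∖int(X∖A) = X∖{v} = {s, t, p, u, q, r}
Let k=closure and c=complement:
  1. A     = {s, t, u, r}
  2. kA    = {s, t, p, u, q, r}
  3. cA    = {v, p, q}
  4. ckA   = {v}
  5. kcA   = {v, p, u, q, r}
  6. kckA  = {v, r}
  7. ckcA  = {s, t}
  8. ckckA = {s, t, p, u, q}
— saturated at 8

8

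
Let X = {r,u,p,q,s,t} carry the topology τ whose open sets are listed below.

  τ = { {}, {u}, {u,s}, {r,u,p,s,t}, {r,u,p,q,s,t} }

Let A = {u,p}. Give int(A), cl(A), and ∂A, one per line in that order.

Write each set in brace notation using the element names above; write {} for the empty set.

int(A) = {u}
cl(A)  = {r,u,p,q,s,t}
∂A     = {r,p,q,s,t}

opens ⊆ A: {}, {u}; union → int = {u}
complement {r,q,s,t}; its interior {}; cl(A) = X∖{} = {r,u,p,q,s,t}
boundary = {r,u,p,q,s,t} ∖ {u} = {r,p,q,s,t}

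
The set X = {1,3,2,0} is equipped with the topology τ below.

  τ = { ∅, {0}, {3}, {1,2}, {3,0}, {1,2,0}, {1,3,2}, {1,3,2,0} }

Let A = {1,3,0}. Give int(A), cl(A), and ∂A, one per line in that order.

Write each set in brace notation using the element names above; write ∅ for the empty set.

open subsets of A: ∅, {0}, {3}, {3,0}; so int(A) = {3,0}
closure: X∖int(X∖A) = X∖∅ = {1,3,2,0}
∂A = {1,3,2,0} minus {3,0} = {1,2}

int(A) = {3,0}
cl(A)  = {1,3,2,0}
∂A     = {1,2}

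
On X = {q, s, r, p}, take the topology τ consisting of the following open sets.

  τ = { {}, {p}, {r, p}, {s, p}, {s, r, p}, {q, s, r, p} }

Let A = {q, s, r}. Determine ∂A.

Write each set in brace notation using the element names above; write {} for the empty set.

interior: largest open inside A is {} (from {})
cl via duality: int({p}) = {p}, so X∖{p} = {q, s, r}
cl∖int = {q, s, r}

{q, s, r}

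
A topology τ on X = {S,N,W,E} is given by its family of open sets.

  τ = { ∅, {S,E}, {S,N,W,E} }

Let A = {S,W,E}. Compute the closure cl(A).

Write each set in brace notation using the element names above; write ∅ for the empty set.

{S,N,W,E}

complement {N}; its interior ∅; cl(A) = X∖∅ = {S,N,W,E}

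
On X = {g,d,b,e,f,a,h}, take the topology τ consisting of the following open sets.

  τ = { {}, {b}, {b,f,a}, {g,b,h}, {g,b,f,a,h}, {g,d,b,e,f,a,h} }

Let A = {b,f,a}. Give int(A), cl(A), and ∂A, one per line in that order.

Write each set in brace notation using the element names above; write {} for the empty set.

opens ⊆ A: {}, {b}, {b,f,a}; union → int = {b,f,a}
complement {g,d,e,h}; its interior {}; cl(A) = X∖{} = {g,d,b,e,f,a,h}
boundary = {g,d,b,e,f,a,h} ∖ {b,f,a} = {g,d,e,h}

int(A) = {b,f,a}
cl(A)  = {g,d,b,e,f,a,h}
∂A     = {g,d,e,h}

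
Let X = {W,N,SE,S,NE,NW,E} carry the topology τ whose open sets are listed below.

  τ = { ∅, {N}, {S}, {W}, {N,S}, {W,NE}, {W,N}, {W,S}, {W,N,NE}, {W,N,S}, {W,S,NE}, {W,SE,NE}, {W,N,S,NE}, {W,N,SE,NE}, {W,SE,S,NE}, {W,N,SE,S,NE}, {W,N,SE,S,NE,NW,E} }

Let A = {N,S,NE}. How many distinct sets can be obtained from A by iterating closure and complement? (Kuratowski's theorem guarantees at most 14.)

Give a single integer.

X∖A={W,SE,NW,E}, int(X∖A)={W}, hence cl(A)={N,SE,S,NE,NW,E}
Orbit (k=closure, c=complement):
  1. A     = {N,S,NE}
  2. kA    = {N,SE,S,NE,NW,E}
  3. cA    = {W,SE,NW,E}
  4. ckA   = {W}
  5. kcA   = {W,SE,NE,NW,E}
  6. ckcA  = {N,S}
  7. kckcA = {N,S,NW,E}
  8. ckckcA = {W,SE,NE}
(closed under both — stop)

8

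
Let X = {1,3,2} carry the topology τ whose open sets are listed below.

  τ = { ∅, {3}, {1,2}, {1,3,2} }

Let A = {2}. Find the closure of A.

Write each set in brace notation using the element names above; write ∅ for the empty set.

closure: X∖int(X∖A) = X∖{3} = {1,2}

{1,2}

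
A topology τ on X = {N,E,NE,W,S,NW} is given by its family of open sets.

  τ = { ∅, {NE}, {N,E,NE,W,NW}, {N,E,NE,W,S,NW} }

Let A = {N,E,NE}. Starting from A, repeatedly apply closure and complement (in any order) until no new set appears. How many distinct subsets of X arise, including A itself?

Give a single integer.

6

cl via duality: int({W,S,NW}) = ∅, so X∖∅ = {N,E,NE,W,S,NW}
Write k for closure, c for complement:
  1. A     = {N,E,NE}
  2. kA    = {N,E,NE,W,S,NW}
  3. cA    = {W,S,NW}
  4. ckA   = ∅
  5. kcA   = {N,E,W,S,NW}
  6. ckcA  = {NE}
applying k or c yields no new set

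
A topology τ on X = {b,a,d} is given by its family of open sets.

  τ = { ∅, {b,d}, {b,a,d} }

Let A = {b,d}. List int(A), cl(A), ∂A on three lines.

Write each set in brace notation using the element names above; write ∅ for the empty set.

int(A) = {b,d}
cl(A)  = {b,a,d}
∂A     = {a}

interior: largest open inside A is {b,d} (from ∅, {b,d})
cl via duality: int({a}) = ∅, so X∖∅ = {b,a,d}
cl∖int = {a}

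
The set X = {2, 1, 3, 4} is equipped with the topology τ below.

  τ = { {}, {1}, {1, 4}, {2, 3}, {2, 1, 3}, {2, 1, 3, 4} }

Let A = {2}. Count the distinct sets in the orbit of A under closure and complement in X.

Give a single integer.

closure: X∖int(X∖A) = X∖{1, 4} = {2, 3}
Let k=closure and c=complement:
  1. A     = {2}
  2. kA    = {2, 3}
  3. cA    = {1, 3, 4}
  4. ckA   = {1, 4}
  5. kcA   = {2, 1, 3, 4}
  6. ckcA  = {}
— saturated at 6

6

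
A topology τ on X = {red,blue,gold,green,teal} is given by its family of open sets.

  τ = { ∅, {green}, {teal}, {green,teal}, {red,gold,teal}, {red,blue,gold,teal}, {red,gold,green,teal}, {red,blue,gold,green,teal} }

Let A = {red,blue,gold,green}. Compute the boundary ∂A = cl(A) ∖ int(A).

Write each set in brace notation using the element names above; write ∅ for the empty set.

{red,blue,gold}

opens ⊆ A: ∅, {green}; union → int = {green}
complement {teal}; its interior {teal}; cl(A) = X∖{teal} = {red,blue,gold,green}
boundary = {red,blue,gold,green} ∖ {green} = {red,blue,gold}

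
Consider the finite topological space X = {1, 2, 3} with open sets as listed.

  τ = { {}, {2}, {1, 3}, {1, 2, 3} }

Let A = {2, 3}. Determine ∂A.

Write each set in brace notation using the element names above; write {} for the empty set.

{1, 3}

U open, U⊆A: {}, {2}. int(A) = ⋃ = {2}
X∖A={1}, int(X∖A)={}, hence cl(A)={1, 2, 3}
∂A: remove int from cl → {1, 3}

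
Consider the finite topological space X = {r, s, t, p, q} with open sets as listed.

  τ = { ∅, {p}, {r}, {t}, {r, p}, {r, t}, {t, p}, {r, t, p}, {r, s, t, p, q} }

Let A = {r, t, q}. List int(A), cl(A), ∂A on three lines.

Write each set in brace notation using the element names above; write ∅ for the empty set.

U open, U⊆A: ∅, {t}, {r}, {r, t}. int(A) = ⋃ = {r, t}
X∖A={s, p}, int(X∖A)={p}, hence cl(A)={r, s, t, q}
∂A: remove int from cl → {s, q}

int(A) = {r, t}
cl(A)  = {r, s, t, q}
∂A     = {s, q}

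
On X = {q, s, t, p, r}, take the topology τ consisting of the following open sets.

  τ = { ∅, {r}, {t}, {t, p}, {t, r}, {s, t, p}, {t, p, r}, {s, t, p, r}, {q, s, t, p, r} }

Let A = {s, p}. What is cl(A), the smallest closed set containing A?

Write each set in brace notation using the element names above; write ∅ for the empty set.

{q, s, p}

cl via duality: int({q, t, r}) = {t, r}, so X∖{t, r} = {q, s, p}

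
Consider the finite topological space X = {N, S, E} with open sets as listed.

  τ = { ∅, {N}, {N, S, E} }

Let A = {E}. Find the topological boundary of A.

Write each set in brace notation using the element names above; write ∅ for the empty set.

opens ⊆ A: ∅; union → int = ∅
complement {N, S}; its interior {N}; cl(A) = X∖{N} = {S, E}
boundary = {S, E} ∖ ∅ = {S, E}

{S, E}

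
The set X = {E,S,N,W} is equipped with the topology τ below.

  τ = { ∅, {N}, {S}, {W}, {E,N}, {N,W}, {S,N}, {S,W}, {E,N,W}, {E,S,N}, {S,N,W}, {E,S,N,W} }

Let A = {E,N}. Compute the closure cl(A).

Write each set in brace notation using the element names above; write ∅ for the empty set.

{E,N}

closure: X∖int(X∖A) = X∖{S,W} = {E,N}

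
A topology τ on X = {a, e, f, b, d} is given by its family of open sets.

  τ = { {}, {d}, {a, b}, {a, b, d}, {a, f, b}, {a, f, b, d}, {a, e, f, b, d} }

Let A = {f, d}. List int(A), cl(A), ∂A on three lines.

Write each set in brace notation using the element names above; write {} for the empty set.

opens ⊆ A: {}, {d}; union → int = {d}
complement {a, e, b}; its interior {a, b}; cl(A) = X∖{a, b} = {e, f, d}
boundary = {e, f, d} ∖ {d} = {e, f}

int(A) = {d}
cl(A)  = {e, f, d}
∂A     = {e, f}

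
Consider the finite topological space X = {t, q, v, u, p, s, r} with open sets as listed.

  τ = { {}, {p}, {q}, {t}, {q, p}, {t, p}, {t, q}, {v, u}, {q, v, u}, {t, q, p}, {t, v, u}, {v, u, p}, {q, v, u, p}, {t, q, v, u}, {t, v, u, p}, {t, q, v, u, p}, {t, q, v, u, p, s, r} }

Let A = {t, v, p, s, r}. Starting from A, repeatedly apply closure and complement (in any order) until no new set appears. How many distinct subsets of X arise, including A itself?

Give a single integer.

X∖A={q, u}, int(X∖A)={q}, hence cl(A)={t, v, u, p, s, r}
Orbit (k=closure, c=complement):
  1. A     = {t, v, p, s, r}
  2. kA    = {t, v, u, p, s, r}
  3. cA    = {q, u}
  4. ckA   = {q}
  5. kcA   = {q, v, u, s, r}
  6. kckA  = {q, s, r}
  7. ckcA  = {t, p}
  8. ckckA = {t, v, u, p}
  9. kckcA = {t, p, s, r}
  10. ckckcA = {q, v, u}
(closed under both — stop)

10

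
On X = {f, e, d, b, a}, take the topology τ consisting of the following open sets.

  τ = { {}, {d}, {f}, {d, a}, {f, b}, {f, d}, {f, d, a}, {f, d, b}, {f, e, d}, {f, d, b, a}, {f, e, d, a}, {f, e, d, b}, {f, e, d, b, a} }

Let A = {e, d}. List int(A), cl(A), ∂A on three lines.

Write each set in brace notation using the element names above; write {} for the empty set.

int(A) = {d}
cl(A)  = {e, d, a}
∂A     = {e, a}

open subsets of A: {}, {d}; so int(A) = {d}
closure: X∖int(X∖A) = X∖{f, b} = {e, d, a}
∂A = {e, d, a} minus {d} = {e, a}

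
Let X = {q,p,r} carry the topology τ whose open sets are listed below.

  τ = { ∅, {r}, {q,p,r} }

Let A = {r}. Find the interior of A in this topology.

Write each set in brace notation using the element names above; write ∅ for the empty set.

interior: largest open inside A is {r} (from ∅, {r})

{r}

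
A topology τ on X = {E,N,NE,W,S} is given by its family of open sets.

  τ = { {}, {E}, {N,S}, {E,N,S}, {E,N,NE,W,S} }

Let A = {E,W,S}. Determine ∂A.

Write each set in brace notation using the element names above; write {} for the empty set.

open subsets of A: {}, {E}; so int(A) = {E}
closure: X∖int(X∖A) = X∖{} = {E,N,NE,W,S}
∂A = {E,N,NE,W,S} minus {E} = {N,NE,W,S}

{N,NE,W,S}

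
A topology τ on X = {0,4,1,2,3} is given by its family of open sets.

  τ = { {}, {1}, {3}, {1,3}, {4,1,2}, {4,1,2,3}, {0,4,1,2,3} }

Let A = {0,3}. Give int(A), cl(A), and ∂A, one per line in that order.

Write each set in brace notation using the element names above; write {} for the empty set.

int(A) = {3}
cl(A)  = {0,3}
∂A     = {0}

U open, U⊆A: {}, {3}. int(A) = ⋃ = {3}
X∖A={4,1,2}, int(X∖A)={4,1,2}, hence cl(A)={0,3}
∂A: remove int from cl → {0}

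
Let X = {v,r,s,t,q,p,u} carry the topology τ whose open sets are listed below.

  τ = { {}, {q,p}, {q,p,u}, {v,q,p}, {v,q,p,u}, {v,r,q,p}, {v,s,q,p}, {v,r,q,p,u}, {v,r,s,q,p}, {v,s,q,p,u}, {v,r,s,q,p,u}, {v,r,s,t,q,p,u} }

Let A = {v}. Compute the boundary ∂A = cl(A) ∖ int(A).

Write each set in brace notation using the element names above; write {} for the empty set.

interior: largest open inside A is {} (from {})
cl via duality: int({r,s,t,q,p,u}) = {q,p,u}, so X∖{q,p,u} = {v,r,s,t}
cl∖int = {v,r,s,t}

{v,r,s,t}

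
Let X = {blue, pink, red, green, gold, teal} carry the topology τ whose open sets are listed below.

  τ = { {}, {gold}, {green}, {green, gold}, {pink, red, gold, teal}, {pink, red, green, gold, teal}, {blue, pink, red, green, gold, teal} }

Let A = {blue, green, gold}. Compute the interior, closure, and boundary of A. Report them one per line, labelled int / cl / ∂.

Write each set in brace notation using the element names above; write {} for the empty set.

opens ⊆ A: {}, {gold}, {green}, {green, gold}; union → int = {green, gold}
complement {pink, red, teal}; its interior {}; cl(A) = X∖{} = {blue, pink, red, green, gold, teal}
boundary = {blue, pink, red, green, gold, teal} ∖ {green, gold} = {blue, pink, red, teal}

int(A) = {green, gold}
cl(A)  = {blue, pink, red, green, gold, teal}
∂A     = {blue, pink, red, teal}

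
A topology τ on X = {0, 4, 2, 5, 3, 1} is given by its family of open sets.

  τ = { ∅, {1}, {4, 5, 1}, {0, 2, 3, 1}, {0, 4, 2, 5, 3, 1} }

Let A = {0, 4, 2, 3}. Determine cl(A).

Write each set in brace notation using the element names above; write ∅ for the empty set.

{0, 4, 2, 5, 3}

complement {5, 1}; its interior {1}; cl(A) = X∖{1} = {0, 4, 2, 5, 3}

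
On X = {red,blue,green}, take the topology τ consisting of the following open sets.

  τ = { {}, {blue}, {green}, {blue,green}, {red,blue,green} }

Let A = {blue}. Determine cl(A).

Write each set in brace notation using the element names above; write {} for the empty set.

{red,blue}

complement {red,green}; its interior {green}; cl(A) = X∖{green} = {red,blue}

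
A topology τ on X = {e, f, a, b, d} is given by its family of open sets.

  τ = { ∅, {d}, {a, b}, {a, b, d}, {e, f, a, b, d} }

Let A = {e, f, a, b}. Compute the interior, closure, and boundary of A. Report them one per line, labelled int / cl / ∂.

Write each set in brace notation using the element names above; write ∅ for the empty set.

int(A) = {a, b}
cl(A)  = {e, f, a, b}
∂A     = {e, f}

open subsets of A: ∅, {a, b}; so int(A) = {a, b}
closure: X∖int(X∖A) = X∖{d} = {e, f, a, b}
∂A = {e, f, a, b} minus {a, b} = {e, f}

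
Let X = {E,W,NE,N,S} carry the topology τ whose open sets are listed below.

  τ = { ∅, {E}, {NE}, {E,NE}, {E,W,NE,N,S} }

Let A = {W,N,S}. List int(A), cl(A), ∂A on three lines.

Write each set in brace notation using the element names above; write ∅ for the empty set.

open subsets of A: ∅; so int(A) = ∅
closure: X∖int(X∖A) = X∖{E,NE} = {W,N,S}
∂A = {W,N,S} minus ∅ = {W,N,S}

int(A) = ∅
cl(A)  = {W,N,S}
∂A     = {W,N,S}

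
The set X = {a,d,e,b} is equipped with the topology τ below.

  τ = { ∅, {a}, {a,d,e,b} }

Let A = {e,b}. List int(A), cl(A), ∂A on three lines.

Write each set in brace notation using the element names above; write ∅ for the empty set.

interior: largest open inside A is ∅ (from ∅)
cl via duality: int({a,d}) = {a}, so X∖{a} = {d,e,b}
cl∖int = {d,e,b}

int(A) = ∅
cl(A)  = {d,e,b}
∂A     = {d,e,b}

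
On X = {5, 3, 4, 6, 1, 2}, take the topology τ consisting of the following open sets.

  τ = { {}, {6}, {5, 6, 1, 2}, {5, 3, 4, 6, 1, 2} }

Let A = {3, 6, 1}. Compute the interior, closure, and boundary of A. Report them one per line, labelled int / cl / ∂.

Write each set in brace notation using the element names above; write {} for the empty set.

int(A) = {6}
cl(A)  = {5, 3, 4, 6, 1, 2}
∂A     = {5, 3, 4, 1, 2}

interior: largest open inside A is {6} (from {}, {6})
cl via duality: int({5, 4, 2}) = {}, so X∖{} = {5, 3, 4, 6, 1, 2}
cl∖int = {5, 3, 4, 1, 2}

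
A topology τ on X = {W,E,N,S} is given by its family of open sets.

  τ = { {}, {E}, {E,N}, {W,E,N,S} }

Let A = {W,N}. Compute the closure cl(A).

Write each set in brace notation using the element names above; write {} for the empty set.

{W,N,S}

closure: X∖int(X∖A) = X∖{E} = {W,N,S}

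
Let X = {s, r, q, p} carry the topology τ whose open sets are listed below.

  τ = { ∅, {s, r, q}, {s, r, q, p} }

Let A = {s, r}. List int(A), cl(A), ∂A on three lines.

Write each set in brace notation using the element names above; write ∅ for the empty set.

int(A) = ∅
cl(A)  = {s, r, q, p}
∂A     = {s, r, q, p}

opens ⊆ A: ∅; union → int = ∅
complement {q, p}; its interior ∅; cl(A) = X∖∅ = {s, r, q, p}
boundary = {s, r, q, p} ∖ ∅ = {s, r, q, p}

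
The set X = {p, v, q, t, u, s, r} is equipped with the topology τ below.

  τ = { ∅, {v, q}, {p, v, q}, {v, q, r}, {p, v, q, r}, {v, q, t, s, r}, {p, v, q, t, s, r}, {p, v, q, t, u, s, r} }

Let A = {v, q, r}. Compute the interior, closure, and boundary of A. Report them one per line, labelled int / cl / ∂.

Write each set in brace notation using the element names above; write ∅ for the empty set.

U open, U⊆A: ∅, {v, q}, {v, q, r}. int(A) = ⋃ = {v, q, r}
X∖A={p, t, u, s}, int(X∖A)=∅, hence cl(A)={p, v, q, t, u, s, r}
∂A: remove int from cl → {p, t, u, s}

int(A) = {v, q, r}
cl(A)  = {p, v, q, t, u, s, r}
∂A     = {p, t, u, s}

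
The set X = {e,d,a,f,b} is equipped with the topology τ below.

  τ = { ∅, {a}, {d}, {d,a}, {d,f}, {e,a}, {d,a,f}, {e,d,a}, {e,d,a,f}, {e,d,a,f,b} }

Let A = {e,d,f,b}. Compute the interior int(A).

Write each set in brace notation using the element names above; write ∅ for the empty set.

interior: largest open inside A is {d,f} (from ∅, {d}, {d,f})

{d,f}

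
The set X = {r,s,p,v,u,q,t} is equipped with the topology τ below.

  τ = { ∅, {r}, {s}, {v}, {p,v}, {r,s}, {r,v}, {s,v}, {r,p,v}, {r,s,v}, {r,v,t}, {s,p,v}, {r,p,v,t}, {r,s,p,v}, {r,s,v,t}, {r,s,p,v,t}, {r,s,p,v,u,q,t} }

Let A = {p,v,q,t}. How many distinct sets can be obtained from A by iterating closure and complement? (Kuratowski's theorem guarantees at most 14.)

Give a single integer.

6

complement {r,s,u}; its interior {r,s}; cl(A) = X∖{r,s} = {p,v,u,q,t}
With k = closure, c = complement:
  1. A     = {p,v,q,t}
  2. kA    = {p,v,u,q,t}
  3. cA    = {r,s,u}
  4. ckA   = {r,s}
  5. kcA   = {r,s,u,q,t}
  6. ckcA  = {p,v}
k, c of each give nothing new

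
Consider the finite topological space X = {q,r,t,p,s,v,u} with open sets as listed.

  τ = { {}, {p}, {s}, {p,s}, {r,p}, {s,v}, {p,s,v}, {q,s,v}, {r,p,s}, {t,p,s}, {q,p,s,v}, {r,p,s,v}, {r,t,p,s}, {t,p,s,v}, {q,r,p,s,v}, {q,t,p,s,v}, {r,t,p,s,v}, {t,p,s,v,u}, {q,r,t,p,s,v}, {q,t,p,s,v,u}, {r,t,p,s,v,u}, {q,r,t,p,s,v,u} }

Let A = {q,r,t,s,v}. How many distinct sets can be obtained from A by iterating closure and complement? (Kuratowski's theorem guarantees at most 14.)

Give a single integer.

8

closure: X∖int(X∖A) = X∖{p} = {q,r,t,s,v,u}
Let k=closure and c=complement:
  1. A     = {q,r,t,s,v}
  2. kA    = {q,r,t,s,v,u}
  3. cA    = {p,u}
  4. ckA   = {p}
  5. kcA   = {r,t,p,u}
  6. ckcA  = {q,s,v}
  7. kckcA = {q,t,s,v,u}
  8. ckckcA = {r,p}
— saturated at 8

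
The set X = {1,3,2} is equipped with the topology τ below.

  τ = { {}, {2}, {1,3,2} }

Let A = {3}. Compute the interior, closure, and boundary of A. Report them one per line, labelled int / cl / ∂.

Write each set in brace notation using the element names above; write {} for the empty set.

int(A) = {}
cl(A)  = {1,3}
∂A     = {1,3}

interior: largest open inside A is {} (from {})
cl via duality: int({1,2}) = {2}, so X∖{2} = {1,3}
cl∖int = {1,3}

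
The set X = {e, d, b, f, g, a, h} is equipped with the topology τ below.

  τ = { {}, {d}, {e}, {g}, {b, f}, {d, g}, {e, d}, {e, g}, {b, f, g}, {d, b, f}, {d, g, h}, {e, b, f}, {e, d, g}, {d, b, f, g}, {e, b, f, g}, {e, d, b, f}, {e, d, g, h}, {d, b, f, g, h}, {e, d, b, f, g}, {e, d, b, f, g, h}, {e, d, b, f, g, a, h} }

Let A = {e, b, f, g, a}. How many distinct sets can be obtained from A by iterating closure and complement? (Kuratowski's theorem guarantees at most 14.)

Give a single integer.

X∖A={d, h}, int(X∖A)={d}, hence cl(A)={e, b, f, g, a, h}
Orbit (k=closure, c=complement):
  1. A     = {e, b, f, g, a}
  2. kA    = {e, b, f, g, a, h}
  3. cA    = {d, h}
  4. ckA   = {d}
  5. kcA   = {d, a, h}
  6. ckcA  = {e, b, f, g}
(closed under both — stop)

6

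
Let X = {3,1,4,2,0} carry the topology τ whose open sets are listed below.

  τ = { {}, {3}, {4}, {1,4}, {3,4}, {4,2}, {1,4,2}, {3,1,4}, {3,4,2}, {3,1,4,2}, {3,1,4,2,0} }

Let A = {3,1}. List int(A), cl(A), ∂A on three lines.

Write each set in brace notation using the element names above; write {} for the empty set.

int(A) = {3}
cl(A)  = {3,1,0}
∂A     = {1,0}

interior: largest open inside A is {3} (from {}, {3})
cl via duality: int({4,2,0}) = {4,2}, so X∖{4,2} = {3,1,0}
cl∖int = {1,0}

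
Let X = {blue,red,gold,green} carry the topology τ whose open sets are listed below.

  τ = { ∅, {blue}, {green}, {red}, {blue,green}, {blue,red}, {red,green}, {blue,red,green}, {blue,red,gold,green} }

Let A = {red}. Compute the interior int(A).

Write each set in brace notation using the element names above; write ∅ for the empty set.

{red}

interior: largest open inside A is {red} (from ∅, {red})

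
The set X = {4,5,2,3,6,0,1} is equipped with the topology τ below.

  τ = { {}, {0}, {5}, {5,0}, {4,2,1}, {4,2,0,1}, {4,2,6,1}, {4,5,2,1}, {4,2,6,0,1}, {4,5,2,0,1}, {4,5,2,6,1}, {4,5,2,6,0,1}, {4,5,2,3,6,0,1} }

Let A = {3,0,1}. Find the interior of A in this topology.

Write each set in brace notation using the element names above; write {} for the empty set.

U open, U⊆A: {}, {0}. int(A) = ⋃ = {0}

{0}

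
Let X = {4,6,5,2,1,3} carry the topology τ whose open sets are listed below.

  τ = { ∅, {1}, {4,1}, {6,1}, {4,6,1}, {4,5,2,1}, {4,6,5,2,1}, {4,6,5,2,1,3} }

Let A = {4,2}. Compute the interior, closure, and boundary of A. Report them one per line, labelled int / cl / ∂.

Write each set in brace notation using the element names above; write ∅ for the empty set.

int(A) = ∅
cl(A)  = {4,5,2,3}
∂A     = {4,5,2,3}

open subsets of A: ∅; so int(A) = ∅
closure: X∖int(X∖A) = X∖{6,1} = {4,5,2,3}
∂A = {4,5,2,3} minus ∅ = {4,5,2,3}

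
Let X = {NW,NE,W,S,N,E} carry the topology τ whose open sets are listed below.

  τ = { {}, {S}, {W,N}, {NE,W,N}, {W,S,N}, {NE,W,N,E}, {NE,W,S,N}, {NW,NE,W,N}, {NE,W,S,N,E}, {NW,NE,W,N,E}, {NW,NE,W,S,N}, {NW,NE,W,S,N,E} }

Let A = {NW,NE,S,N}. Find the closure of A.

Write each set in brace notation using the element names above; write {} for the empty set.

closure: X∖int(X∖A) = X∖{} = {NW,NE,W,S,N,E}

{NW,NE,W,S,N,E}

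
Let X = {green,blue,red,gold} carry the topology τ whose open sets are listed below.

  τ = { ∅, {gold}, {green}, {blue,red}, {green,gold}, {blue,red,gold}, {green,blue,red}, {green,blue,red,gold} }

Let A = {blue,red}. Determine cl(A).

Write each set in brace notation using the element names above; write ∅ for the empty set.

{blue,red}

closure: X∖int(X∖A) = X∖{green,gold} = {blue,red}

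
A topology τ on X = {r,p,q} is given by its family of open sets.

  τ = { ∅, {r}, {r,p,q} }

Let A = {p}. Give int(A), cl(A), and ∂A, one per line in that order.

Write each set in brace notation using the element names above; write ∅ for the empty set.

int(A) = ∅
cl(A)  = {p,q}
∂A     = {p,q}

interior: largest open inside A is ∅ (from ∅)
cl via duality: int({r,q}) = {r}, so X∖{r} = {p,q}
cl∖int = {p,q}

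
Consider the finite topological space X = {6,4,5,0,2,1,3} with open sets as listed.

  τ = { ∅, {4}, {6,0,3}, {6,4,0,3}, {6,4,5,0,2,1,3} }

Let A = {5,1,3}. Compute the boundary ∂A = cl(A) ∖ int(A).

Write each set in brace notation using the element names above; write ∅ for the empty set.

{6,5,0,2,1,3}

open subsets of A: ∅; so int(A) = ∅
closure: X∖int(X∖A) = X∖{4} = {6,5,0,2,1,3}
∂A = {6,5,0,2,1,3} minus ∅ = {6,5,0,2,1,3}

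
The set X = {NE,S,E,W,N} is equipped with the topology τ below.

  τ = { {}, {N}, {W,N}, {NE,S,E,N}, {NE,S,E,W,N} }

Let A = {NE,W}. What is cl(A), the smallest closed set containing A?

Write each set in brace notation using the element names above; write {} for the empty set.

complement {S,E,N}; its interior {N}; cl(A) = X∖{N} = {NE,S,E,W}

{NE,S,E,W}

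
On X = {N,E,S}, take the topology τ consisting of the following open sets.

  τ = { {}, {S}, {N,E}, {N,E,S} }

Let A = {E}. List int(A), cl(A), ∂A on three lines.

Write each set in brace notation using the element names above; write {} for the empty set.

int(A) = {}
cl(A)  = {N,E}
∂A     = {N,E}

interior: largest open inside A is {} (from {})
cl via duality: int({N,S}) = {S}, so X∖{S} = {N,E}
cl∖int = {N,E}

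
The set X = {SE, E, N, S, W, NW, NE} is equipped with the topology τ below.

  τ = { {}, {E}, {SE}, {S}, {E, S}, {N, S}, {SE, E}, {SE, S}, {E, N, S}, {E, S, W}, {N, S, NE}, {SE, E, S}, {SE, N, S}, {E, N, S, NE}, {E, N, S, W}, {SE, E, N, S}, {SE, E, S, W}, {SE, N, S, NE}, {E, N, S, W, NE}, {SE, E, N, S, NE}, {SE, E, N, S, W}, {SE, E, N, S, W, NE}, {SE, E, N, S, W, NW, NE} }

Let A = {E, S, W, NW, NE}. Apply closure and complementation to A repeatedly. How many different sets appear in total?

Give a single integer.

complement {SE, N}; its interior {SE}; cl(A) = X∖{SE} = {E, N, S, W, NW, NE}
With k = closure, c = complement:
  1. A     = {E, S, W, NW, NE}
  2. kA    = {E, N, S, W, NW, NE}
  3. cA    = {SE, N}
  4. ckA   = {SE}
  5. kcA   = {SE, N, NW, NE}
  6. kckA  = {SE, NW}
  7. ckcA  = {E, S, W}
  8. ckckA = {E, N, S, W, NE}
k, c of each give nothing new

8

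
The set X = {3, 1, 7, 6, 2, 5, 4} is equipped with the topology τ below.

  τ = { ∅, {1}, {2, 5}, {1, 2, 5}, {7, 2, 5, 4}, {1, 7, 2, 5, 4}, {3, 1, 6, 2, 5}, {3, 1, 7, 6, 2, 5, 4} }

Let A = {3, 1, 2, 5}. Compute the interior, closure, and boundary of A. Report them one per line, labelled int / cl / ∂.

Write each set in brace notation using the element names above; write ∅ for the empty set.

open subsets of A: ∅, {1}, {2, 5}, {1, 2, 5}; so int(A) = {1, 2, 5}
closure: X∖int(X∖A) = X∖∅ = {3, 1, 7, 6, 2, 5, 4}
∂A = {3, 1, 7, 6, 2, 5, 4} minus {1, 2, 5} = {3, 7, 6, 4}

int(A) = {1, 2, 5}
cl(A)  = {3, 1, 7, 6, 2, 5, 4}
∂A     = {3, 7, 6, 4}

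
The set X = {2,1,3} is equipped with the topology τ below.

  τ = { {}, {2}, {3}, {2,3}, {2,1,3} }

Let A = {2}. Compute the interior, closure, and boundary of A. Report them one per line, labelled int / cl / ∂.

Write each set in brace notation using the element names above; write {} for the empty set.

interior: largest open inside A is {2} (from {}, {2})
cl via duality: int({1,3}) = {3}, so X∖{3} = {2,1}
cl∖int = {1}

int(A) = {2}
cl(A)  = {2,1}
∂A     = {1}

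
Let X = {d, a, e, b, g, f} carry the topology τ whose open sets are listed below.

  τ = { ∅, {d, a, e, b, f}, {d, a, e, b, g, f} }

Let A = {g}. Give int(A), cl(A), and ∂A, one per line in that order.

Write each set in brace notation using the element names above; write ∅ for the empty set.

interior: largest open inside A is ∅ (from ∅)
cl via duality: int({d, a, e, b, f}) = {d, a, e, b, f}, so X∖{d, a, e, b, f} = {g}
cl∖int = {g}

int(A) = ∅
cl(A)  = {g}
∂A     = {g}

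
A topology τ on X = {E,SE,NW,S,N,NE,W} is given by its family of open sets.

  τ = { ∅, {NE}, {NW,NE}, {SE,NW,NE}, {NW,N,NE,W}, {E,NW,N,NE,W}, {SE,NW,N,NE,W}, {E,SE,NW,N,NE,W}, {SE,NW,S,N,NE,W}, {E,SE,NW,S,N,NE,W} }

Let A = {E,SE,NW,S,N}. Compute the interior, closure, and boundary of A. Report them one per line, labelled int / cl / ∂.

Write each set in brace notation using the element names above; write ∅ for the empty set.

interior: largest open inside A is ∅ (from ∅)
cl via duality: int({NE,W}) = {NE}, so X∖{NE} = {E,SE,NW,S,N,W}
cl∖int = {E,SE,NW,S,N,W}

int(A) = ∅
cl(A)  = {E,SE,NW,S,N,W}
∂A     = {E,SE,NW,S,N,W}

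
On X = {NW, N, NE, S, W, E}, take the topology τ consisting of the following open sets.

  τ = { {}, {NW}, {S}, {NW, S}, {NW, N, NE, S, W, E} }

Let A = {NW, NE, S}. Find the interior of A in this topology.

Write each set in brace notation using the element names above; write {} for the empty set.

{NW, S}

open subsets of A: {}, {S}, {NW}, {NW, S}; so int(A) = {NW, S}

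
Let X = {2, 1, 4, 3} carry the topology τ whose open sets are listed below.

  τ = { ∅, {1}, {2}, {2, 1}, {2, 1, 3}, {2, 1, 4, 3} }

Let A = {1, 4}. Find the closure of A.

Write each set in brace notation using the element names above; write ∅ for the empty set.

{1, 4, 3}

closure: X∖int(X∖A) = X∖{2} = {1, 4, 3}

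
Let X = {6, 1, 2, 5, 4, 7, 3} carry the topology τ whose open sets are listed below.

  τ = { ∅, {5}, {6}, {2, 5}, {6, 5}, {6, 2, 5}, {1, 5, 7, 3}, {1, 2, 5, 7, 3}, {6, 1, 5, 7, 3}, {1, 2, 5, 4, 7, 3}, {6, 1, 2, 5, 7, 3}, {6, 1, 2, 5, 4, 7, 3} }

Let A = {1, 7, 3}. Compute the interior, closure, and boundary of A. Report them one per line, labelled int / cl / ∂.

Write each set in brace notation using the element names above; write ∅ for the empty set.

open subsets of A: ∅; so int(A) = ∅
closure: X∖int(X∖A) = X∖{6, 2, 5} = {1, 4, 7, 3}
∂A = {1, 4, 7, 3} minus ∅ = {1, 4, 7, 3}

int(A) = ∅
cl(A)  = {1, 4, 7, 3}
∂A     = {1, 4, 7, 3}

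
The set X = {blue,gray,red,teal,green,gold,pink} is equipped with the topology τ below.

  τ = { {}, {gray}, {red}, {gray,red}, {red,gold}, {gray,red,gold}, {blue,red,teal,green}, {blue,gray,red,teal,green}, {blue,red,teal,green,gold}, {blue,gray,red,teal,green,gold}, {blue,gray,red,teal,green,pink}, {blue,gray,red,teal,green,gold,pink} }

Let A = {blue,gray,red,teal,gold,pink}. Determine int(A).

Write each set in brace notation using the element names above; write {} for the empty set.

open subsets of A: {}, {red}, {gray}, {red,gold}, {gray,red}, {gray,red,gold}; so int(A) = {gray,red,gold}

{gray,red,gold}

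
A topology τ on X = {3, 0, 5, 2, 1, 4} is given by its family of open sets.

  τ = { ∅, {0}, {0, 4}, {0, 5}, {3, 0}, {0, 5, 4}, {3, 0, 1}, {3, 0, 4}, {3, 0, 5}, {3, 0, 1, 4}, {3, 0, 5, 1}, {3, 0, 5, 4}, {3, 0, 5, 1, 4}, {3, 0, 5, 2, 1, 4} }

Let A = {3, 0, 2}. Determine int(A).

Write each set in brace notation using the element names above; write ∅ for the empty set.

U open, U⊆A: ∅, {0}, {3, 0}. int(A) = ⋃ = {3, 0}

{3, 0}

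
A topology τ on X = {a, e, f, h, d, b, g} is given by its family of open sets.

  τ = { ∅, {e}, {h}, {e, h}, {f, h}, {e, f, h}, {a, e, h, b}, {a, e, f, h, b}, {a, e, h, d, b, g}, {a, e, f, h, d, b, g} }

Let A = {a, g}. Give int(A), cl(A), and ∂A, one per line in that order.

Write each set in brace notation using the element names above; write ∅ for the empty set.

U open, U⊆A: ∅. int(A) = ⋃ = ∅
X∖A={e, f, h, d, b}, int(X∖A)={e, f, h}, hence cl(A)={a, d, b, g}
∂A: remove int from cl → {a, d, b, g}

int(A) = ∅
cl(A)  = {a, d, b, g}
∂A     = {a, d, b, g}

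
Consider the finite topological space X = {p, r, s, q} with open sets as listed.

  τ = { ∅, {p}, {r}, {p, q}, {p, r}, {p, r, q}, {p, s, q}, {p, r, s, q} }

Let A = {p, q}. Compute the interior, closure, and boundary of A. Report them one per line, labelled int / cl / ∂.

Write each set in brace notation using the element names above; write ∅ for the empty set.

int(A) = {p, q}
cl(A)  = {p, s, q}
∂A     = {s}

opens ⊆ A: ∅, {p}, {p, q}; union → int = {p, q}
complement {r, s}; its interior {r}; cl(A) = X∖{r} = {p, s, q}
boundary = {p, s, q} ∖ {p, q} = {s}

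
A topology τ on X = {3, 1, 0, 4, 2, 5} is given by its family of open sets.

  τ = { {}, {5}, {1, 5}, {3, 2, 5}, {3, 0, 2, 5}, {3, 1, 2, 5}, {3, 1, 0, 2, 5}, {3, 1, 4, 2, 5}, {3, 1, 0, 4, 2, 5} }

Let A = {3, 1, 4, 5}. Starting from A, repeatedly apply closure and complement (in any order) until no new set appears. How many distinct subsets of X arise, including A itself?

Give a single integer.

6

cl via duality: int({0, 2}) = {}, so X∖{} = {3, 1, 0, 4, 2, 5}
Write k for closure, c for complement:
  1. A     = {3, 1, 4, 5}
  2. kA    = {3, 1, 0, 4, 2, 5}
  3. cA    = {0, 2}
  4. ckA   = {}
  5. kcA   = {3, 0, 4, 2}
  6. ckcA  = {1, 5}
applying k or c yields no new set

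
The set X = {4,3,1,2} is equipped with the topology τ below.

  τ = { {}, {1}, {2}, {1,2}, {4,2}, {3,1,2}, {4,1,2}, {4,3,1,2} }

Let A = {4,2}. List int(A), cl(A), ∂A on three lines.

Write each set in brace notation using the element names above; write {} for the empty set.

open subsets of A: {}, {2}, {4,2}; so int(A) = {4,2}
closure: X∖int(X∖A) = X∖{1} = {4,3,2}
∂A = {4,3,2} minus {4,2} = {3}

int(A) = {4,2}
cl(A)  = {4,3,2}
∂A     = {3}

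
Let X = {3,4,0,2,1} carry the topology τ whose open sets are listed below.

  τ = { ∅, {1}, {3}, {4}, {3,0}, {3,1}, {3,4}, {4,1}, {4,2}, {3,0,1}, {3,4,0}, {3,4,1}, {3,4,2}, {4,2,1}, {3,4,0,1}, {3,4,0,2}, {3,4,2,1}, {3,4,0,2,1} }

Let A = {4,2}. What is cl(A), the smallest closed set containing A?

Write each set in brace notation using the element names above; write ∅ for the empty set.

{4,2}

closure: X∖int(X∖A) = X∖{3,0,1} = {4,2}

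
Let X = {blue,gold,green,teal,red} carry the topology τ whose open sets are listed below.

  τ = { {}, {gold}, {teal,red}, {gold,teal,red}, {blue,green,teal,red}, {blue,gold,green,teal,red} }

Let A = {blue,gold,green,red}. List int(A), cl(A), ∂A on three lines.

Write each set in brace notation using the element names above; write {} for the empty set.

int(A) = {gold}
cl(A)  = {blue,gold,green,teal,red}
∂A     = {blue,green,teal,red}

interior: largest open inside A is {gold} (from {}, {gold})
cl via duality: int({teal}) = {}, so X∖{} = {blue,gold,green,teal,red}
cl∖int = {blue,green,teal,red}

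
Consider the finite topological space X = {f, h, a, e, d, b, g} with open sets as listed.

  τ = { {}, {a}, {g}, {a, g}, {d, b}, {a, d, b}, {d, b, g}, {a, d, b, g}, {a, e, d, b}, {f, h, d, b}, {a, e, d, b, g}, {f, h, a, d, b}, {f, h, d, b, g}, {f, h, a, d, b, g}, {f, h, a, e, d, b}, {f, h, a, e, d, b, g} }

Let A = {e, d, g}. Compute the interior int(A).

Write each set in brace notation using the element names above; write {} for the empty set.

opens ⊆ A: {}, {g}; union → int = {g}

{g}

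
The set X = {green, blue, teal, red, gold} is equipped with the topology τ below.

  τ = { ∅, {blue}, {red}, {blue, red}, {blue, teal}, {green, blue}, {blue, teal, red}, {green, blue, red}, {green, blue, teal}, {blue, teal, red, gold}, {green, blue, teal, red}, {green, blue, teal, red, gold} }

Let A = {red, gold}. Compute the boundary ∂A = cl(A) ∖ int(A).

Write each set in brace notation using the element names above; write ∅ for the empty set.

{gold}

open subsets of A: ∅, {red}; so int(A) = {red}
closure: X∖int(X∖A) = X∖{green, blue, teal} = {red, gold}
∂A = {red, gold} minus {red} = {gold}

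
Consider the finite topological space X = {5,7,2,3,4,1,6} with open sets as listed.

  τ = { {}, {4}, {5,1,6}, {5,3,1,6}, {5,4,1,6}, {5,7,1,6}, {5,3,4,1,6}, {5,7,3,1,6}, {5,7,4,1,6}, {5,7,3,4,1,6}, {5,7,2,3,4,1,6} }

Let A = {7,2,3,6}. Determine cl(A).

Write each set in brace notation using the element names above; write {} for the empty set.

X∖A={5,4,1}, int(X∖A)={4}, hence cl(A)={5,7,2,3,1,6}

{5,7,2,3,1,6}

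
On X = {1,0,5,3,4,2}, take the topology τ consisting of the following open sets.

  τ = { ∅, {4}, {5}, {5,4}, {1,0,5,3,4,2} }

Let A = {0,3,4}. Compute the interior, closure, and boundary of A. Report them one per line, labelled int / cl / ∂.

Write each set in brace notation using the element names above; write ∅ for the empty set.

interior: largest open inside A is {4} (from ∅, {4})
cl via duality: int({1,5,2}) = {5}, so X∖{5} = {1,0,3,4,2}
cl∖int = {1,0,3,2}

int(A) = {4}
cl(A)  = {1,0,3,4,2}
∂A     = {1,0,3,2}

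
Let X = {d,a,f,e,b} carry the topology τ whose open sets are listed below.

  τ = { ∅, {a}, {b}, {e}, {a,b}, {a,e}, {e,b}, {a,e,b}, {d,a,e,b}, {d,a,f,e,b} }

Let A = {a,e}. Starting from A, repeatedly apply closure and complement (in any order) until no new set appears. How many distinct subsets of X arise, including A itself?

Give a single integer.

4

complement {d,f,b}; its interior {b}; cl(A) = X∖{b} = {d,a,f,e}
With k = closure, c = complement:
  1. A     = {a,e}
  2. kA    = {d,a,f,e}
  3. cA    = {d,f,b}
  4. ckA   = {b}
k, c of each give nothing new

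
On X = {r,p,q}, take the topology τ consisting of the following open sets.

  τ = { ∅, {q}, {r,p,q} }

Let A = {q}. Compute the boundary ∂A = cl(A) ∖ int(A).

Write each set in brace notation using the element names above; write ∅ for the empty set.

{r,p}

U open, U⊆A: ∅, {q}. int(A) = ⋃ = {q}
X∖A={r,p}, int(X∖A)=∅, hence cl(A)={r,p,q}
∂A: remove int from cl → {r,p}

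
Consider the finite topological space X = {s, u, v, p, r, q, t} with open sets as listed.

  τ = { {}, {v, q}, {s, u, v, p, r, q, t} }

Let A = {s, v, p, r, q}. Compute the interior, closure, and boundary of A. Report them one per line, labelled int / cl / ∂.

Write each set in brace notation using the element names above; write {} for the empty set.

int(A) = {v, q}
cl(A)  = {s, u, v, p, r, q, t}
∂A     = {s, u, p, r, t}

open subsets of A: {}, {v, q}; so int(A) = {v, q}
closure: X∖int(X∖A) = X∖{} = {s, u, v, p, r, q, t}
∂A = {s, u, v, p, r, q, t} minus {v, q} = {s, u, p, r, t}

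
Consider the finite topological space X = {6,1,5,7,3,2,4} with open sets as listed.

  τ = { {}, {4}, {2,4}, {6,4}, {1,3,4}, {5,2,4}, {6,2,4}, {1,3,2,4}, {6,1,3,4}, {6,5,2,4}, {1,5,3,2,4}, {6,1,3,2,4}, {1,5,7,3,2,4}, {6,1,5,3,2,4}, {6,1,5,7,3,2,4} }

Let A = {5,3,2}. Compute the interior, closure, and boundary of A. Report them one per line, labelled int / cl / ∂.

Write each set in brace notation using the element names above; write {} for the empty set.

int(A) = {}
cl(A)  = {1,5,7,3,2}
∂A     = {1,5,7,3,2}

interior: largest open inside A is {} (from {})
cl via duality: int({6,1,7,4}) = {6,4}, so X∖{6,4} = {1,5,7,3,2}
cl∖int = {1,5,7,3,2}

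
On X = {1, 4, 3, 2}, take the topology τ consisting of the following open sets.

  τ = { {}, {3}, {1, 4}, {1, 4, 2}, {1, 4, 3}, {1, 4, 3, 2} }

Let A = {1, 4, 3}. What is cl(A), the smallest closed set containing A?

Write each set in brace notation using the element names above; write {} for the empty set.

complement {2}; its interior {}; cl(A) = X∖{} = {1, 4, 3, 2}

{1, 4, 3, 2}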